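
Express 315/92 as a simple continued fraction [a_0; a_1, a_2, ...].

Run the Euclidean algorithm on 315 and 92; the successive quotients are the partial quotients a_0, a_1, ... (each step inverts the fractional part left over by the previous one):
  315 = 3*92 + 39, so a_0 = 3.
  92 = 2*39 + 14, so a_1 = 2.
  39 = 2*14 + 11, so a_2 = 2.
  14 = 1*11 + 3, so a_3 = 1.
  11 = 3*3 + 2, so a_4 = 3.
  3 = 1*2 + 1, so a_5 = 1.
  2 = 2*1 + 0, so a_6 = 2.
The remainder reaches 0 after 7 divisions, so the expansion has 7 partial quotients, read off in order.

[3; 2, 2, 1, 3, 1, 2]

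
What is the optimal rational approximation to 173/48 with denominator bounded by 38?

137/38

Expand x = 173/48 as a continued fraction with the Euclidean algorithm:
  173 = 3*48 + 29, so a_0 = 3.
  48 = 1*29 + 19, so a_1 = 1.
  29 = 1*19 + 10, so a_2 = 1.
  19 = 1*10 + 9, so a_3 = 1.
  10 = 1*9 + 1, so a_4 = 1.
  9 = 9*1 + 0, so a_5 = 9.
so x = [3; 1, 1, 1, 1, 9].
Convergents (p_i = a_i*p_{i-1} + p_{i-2}, q_i = a_i*q_{i-1} + q_{i-2} with p_{-2}=0, p_{-1}=1, q_{-2}=1, q_{-1}=0), until the denominator exceeds 38:
  i=0: a_0=3, p_0 = 3*1 + 0 = 3, q_0 = 3*0 + 1 = 1.
  i=1: a_1=1, p_1 = 1*3 + 1 = 4, q_1 = 1*1 + 0 = 1.
  i=2: a_2=1, p_2 = 1*4 + 3 = 7, q_2 = 1*1 + 1 = 2.
  i=3: a_3=1, p_3 = 1*7 + 4 = 11, q_3 = 1*2 + 1 = 3.
  i=4: a_4=1, p_4 = 1*11 + 7 = 18, q_4 = 1*3 + 2 = 5.
  i=5: a_5=9, p_5 = 9*18 + 11 = 173, q_5 = 9*5 + 3 = 48.
q_5 = 48 > 38, so the last convergent with denominator <= 38 is p_4/q_4 = 18/5.
The closest fraction with denominator <= 38 is either p_4/q_4 or the intermediate fraction (k*p_4 + p_3)/(k*q_4 + q_3) with the largest k >= 1 whose denominator stays <= 38; these approach x as k grows, and every other convergent or intermediate fraction in range is farther away.
Largest k: floor((38 - q_3)/q_4) = floor((38 - 3)/5) = 7.
That gives (7*18 + 11)/(7*5 + 3) = 137/38.
Compare the errors: |x - 18/5| = |173*5 - 18*48|/(48*5) = 1/240, and |x - 137/38| = |173*38 - 137*48|/(48*38) = 2/1824.
Cross-multiplying, 2*240 = 480 < 1824 = 1*1824, so 2/1824 is smaller: the intermediate fraction 137/38 is closer to x than 18/5.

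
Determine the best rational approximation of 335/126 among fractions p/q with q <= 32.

85/32

Expand x = 335/126 as a continued fraction with the Euclidean algorithm:
  335 = 2*126 + 83, so a_0 = 2.
  126 = 1*83 + 43, so a_1 = 1.
  83 = 1*43 + 40, so a_2 = 1.
  43 = 1*40 + 3, so a_3 = 1.
  40 = 13*3 + 1, so a_4 = 13.
  3 = 3*1 + 0, so a_5 = 3.
so x = [2; 1, 1, 1, 13, 3].
Convergents (p_i = a_i*p_{i-1} + p_{i-2}, q_i = a_i*q_{i-1} + q_{i-2} with p_{-2}=0, p_{-1}=1, q_{-2}=1, q_{-1}=0), until the denominator exceeds 32:
  i=0: a_0=2, p_0 = 2*1 + 0 = 2, q_0 = 2*0 + 1 = 1.
  i=1: a_1=1, p_1 = 1*2 + 1 = 3, q_1 = 1*1 + 0 = 1.
  i=2: a_2=1, p_2 = 1*3 + 2 = 5, q_2 = 1*1 + 1 = 2.
  i=3: a_3=1, p_3 = 1*5 + 3 = 8, q_3 = 1*2 + 1 = 3.
  i=4: a_4=13, p_4 = 13*8 + 5 = 109, q_4 = 13*3 + 2 = 41.
q_4 = 41 > 32, so the last convergent with denominator <= 32 is p_3/q_3 = 8/3.
The closest fraction with denominator <= 32 is either p_3/q_3 or the intermediate fraction (k*p_3 + p_2)/(k*q_3 + q_2) with the largest k >= 1 whose denominator stays <= 32; these approach x as k grows, and every other convergent or intermediate fraction in range is farther away.
Largest k: floor((32 - q_2)/q_3) = floor((32 - 2)/3) = 10.
That gives (10*8 + 5)/(10*3 + 2) = 85/32.
Compare the errors: |x - 8/3| = |335*3 - 8*126|/(126*3) = 3/378, and |x - 85/32| = |335*32 - 85*126|/(126*32) = 10/4032.
Cross-multiplying, 10*378 = 3780 < 12096 = 3*4032, so 10/4032 is smaller: the intermediate fraction 85/32 is closer to x than 8/3.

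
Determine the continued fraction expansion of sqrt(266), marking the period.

[16; (3, 4, 3, 32)]

Write x_i = (sqrt(266) + m_i)/d_i with (m_0, d_0) = (0, 1). a_0 = floor(sqrt(266)) = 16, since 16^2 = 256 <= 266 < 289 = 17^2.
Iterate m_{i+1} = d_i*a_i - m_i, d_{i+1} = (266 - m_{i+1}^2)/d_i, a_{i+1} = floor((a_0 + m_{i+1})/d_{i+1}):
  m_1 = 1*16 - 0 = 16, d_1 = (266 - 16^2)/1 = 10/1 = 10, a_1 = floor((16 + 16)/10) = 3.
  m_2 = 10*3 - 16 = 14, d_2 = (266 - 14^2)/10 = 70/10 = 7, a_2 = floor((16 + 14)/7) = 4.
  m_3 = 7*4 - 14 = 14, d_3 = (266 - 14^2)/7 = 70/7 = 10, a_3 = floor((16 + 14)/10) = 3.
  m_4 = 10*3 - 14 = 16, d_4 = (266 - 16^2)/10 = 10/10 = 1, a_4 = floor((16 + 16)/1) = 32.
  m_5 = 1*32 - 16 = 16, d_5 = (266 - 16^2)/1 = 10/1 = 10: (m_5, d_5) = (m_1, d_1) = (16, 10), so from here the quotients repeat a_1, ..., a_4; the period length is 4.
Hence the expansion of sqrt(266) is a_0 = 16 followed by the repeating block 3, 4, 3, 32 (period 4).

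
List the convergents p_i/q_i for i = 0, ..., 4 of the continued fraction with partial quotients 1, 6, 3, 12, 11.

1/1, 7/6, 22/19, 271/234, 3003/2593

Using the convergent recurrence p_i = a_i*p_{i-1} + p_{i-2}, q_i = a_i*q_{i-1} + q_{i-2} with p_{-2}=0, p_{-1}=1, q_{-2}=1, q_{-1}=0:
  i=0: a_0=1, p_0 = 1*1 + 0 = 1, q_0 = 1*0 + 1 = 1.
  i=1: a_1=6, p_1 = 6*1 + 1 = 7, q_1 = 6*1 + 0 = 6.
  i=2: a_2=3, p_2 = 3*7 + 1 = 22, q_2 = 3*6 + 1 = 19.
  i=3: a_3=12, p_3 = 12*22 + 7 = 271, q_3 = 12*19 + 6 = 234.
  i=4: a_4=11, p_4 = 11*271 + 22 = 3003, q_4 = 11*234 + 19 = 2593.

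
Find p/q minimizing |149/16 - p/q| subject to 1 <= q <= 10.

93/10

Expand x = 149/16 as a continued fraction with the Euclidean algorithm:
  149 = 9*16 + 5, so a_0 = 9.
  16 = 3*5 + 1, so a_1 = 3.
  5 = 5*1 + 0, so a_2 = 5.
so x = [9; 3, 5].
Convergents (p_i = a_i*p_{i-1} + p_{i-2}, q_i = a_i*q_{i-1} + q_{i-2} with p_{-2}=0, p_{-1}=1, q_{-2}=1, q_{-1}=0), until the denominator exceeds 10:
  i=0: a_0=9, p_0 = 9*1 + 0 = 9, q_0 = 9*0 + 1 = 1.
  i=1: a_1=3, p_1 = 3*9 + 1 = 28, q_1 = 3*1 + 0 = 3.
  i=2: a_2=5, p_2 = 5*28 + 9 = 149, q_2 = 5*3 + 1 = 16.
q_2 = 16 > 10, so the last convergent with denominator <= 10 is p_1/q_1 = 28/3.
The closest fraction with denominator <= 10 is either p_1/q_1 or the intermediate fraction (k*p_1 + p_0)/(k*q_1 + q_0) with the largest k >= 1 whose denominator stays <= 10; these approach x as k grows, and every other convergent or intermediate fraction in range is farther away.
Largest k: floor((10 - q_0)/q_1) = floor((10 - 1)/3) = 3.
That gives (3*28 + 9)/(3*3 + 1) = 93/10.
Compare the errors: |x - 28/3| = |149*3 - 28*16|/(16*3) = 1/48, and |x - 93/10| = |149*10 - 93*16|/(16*10) = 2/160.
Cross-multiplying, 2*48 = 96 < 160 = 1*160, so 2/160 is smaller: the intermediate fraction 93/10 is closer to x than 28/3.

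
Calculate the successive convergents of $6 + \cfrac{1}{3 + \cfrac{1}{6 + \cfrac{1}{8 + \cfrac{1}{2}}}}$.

6/1, 19/3, 120/19, 979/155, 2078/329

Using the convergent recurrence p_i = a_i*p_{i-1} + p_{i-2}, q_i = a_i*q_{i-1} + q_{i-2} with p_{-2}=0, p_{-1}=1, q_{-2}=1, q_{-1}=0:
  i=0: a_0=6, p_0 = 6*1 + 0 = 6, q_0 = 6*0 + 1 = 1.
  i=1: a_1=3, p_1 = 3*6 + 1 = 19, q_1 = 3*1 + 0 = 3.
  i=2: a_2=6, p_2 = 6*19 + 6 = 120, q_2 = 6*3 + 1 = 19.
  i=3: a_3=8, p_3 = 8*120 + 19 = 979, q_3 = 8*19 + 3 = 155.
  i=4: a_4=2, p_4 = 2*979 + 120 = 2078, q_4 = 2*155 + 19 = 329.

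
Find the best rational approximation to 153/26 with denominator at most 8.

Expand x = 153/26 as a continued fraction with the Euclidean algorithm:
  153 = 5*26 + 23, so a_0 = 5.
  26 = 1*23 + 3, so a_1 = 1.
  23 = 7*3 + 2, so a_2 = 7.
  3 = 1*2 + 1, so a_3 = 1.
  2 = 2*1 + 0, so a_4 = 2.
so x = [5; 1, 7, 1, 2].
Convergents (p_i = a_i*p_{i-1} + p_{i-2}, q_i = a_i*q_{i-1} + q_{i-2} with p_{-2}=0, p_{-1}=1, q_{-2}=1, q_{-1}=0), until the denominator exceeds 8:
  i=0: a_0=5, p_0 = 5*1 + 0 = 5, q_0 = 5*0 + 1 = 1.
  i=1: a_1=1, p_1 = 1*5 + 1 = 6, q_1 = 1*1 + 0 = 1.
  i=2: a_2=7, p_2 = 7*6 + 5 = 47, q_2 = 7*1 + 1 = 8.
  i=3: a_3=1, p_3 = 1*47 + 6 = 53, q_3 = 1*8 + 1 = 9.
q_3 = 9 > 8, so the last convergent with denominator <= 8 is p_2/q_2 = 47/8.
The closest fraction with denominator <= 8 is either p_2/q_2 or the intermediate fraction (k*p_2 + p_1)/(k*q_2 + q_1) with the largest k >= 1 whose denominator stays <= 8; these approach x as k grows, and every other convergent or intermediate fraction in range is farther away.
Largest k: floor((8 - q_1)/q_2) = floor((8 - 1)/8) = 0.
Since k = 0, no intermediate fraction beyond p_2/q_2 has denominator <= 8, so the convergent 47/8 is the closest (its error is |153*8 - 47*26|/(26*8) = 2/208).

47/8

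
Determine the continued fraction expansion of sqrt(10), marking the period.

[3; (6)]

Write x_i = (sqrt(10) + m_i)/d_i with (m_0, d_0) = (0, 1). a_0 = floor(sqrt(10)) = 3, since 3^2 = 9 <= 10 < 16 = 4^2.
Iterate m_{i+1} = d_i*a_i - m_i, d_{i+1} = (10 - m_{i+1}^2)/d_i, a_{i+1} = floor((a_0 + m_{i+1})/d_{i+1}):
  m_1 = 1*3 - 0 = 3, d_1 = (10 - 3^2)/1 = 1/1 = 1, a_1 = floor((3 + 3)/1) = 6.
  m_2 = 1*6 - 3 = 3, d_2 = (10 - 3^2)/1 = 1/1 = 1: (m_2, d_2) = (m_1, d_1) = (3, 1), so from here the quotient a_1 repeats; the period length is 1.
Hence the expansion of sqrt(10) is a_0 = 3 followed by the repeating block 6 (period 1).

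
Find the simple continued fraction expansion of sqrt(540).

[23; (4, 4, 1, 10, 1, 4, 4, 46)]

Write x_i = (sqrt(540) + m_i)/d_i with (m_0, d_0) = (0, 1). a_0 = floor(sqrt(540)) = 23, since 23^2 = 529 <= 540 < 576 = 24^2.
Iterate m_{i+1} = d_i*a_i - m_i, d_{i+1} = (540 - m_{i+1}^2)/d_i, a_{i+1} = floor((a_0 + m_{i+1})/d_{i+1}):
  m_1 = 1*23 - 0 = 23, d_1 = (540 - 23^2)/1 = 11/1 = 11, a_1 = floor((23 + 23)/11) = 4.
  m_2 = 11*4 - 23 = 21, d_2 = (540 - 21^2)/11 = 99/11 = 9, a_2 = floor((23 + 21)/9) = 4.
  m_3 = 9*4 - 21 = 15, d_3 = (540 - 15^2)/9 = 315/9 = 35, a_3 = floor((23 + 15)/35) = 1.
  m_4 = 35*1 - 15 = 20, d_4 = (540 - 20^2)/35 = 140/35 = 4, a_4 = floor((23 + 20)/4) = 10.
  m_5 = 4*10 - 20 = 20, d_5 = (540 - 20^2)/4 = 140/4 = 35, a_5 = floor((23 + 20)/35) = 1.
  m_6 = 35*1 - 20 = 15, d_6 = (540 - 15^2)/35 = 315/35 = 9, a_6 = floor((23 + 15)/9) = 4.
  m_7 = 9*4 - 15 = 21, d_7 = (540 - 21^2)/9 = 99/9 = 11, a_7 = floor((23 + 21)/11) = 4.
  m_8 = 11*4 - 21 = 23, d_8 = (540 - 23^2)/11 = 11/11 = 1, a_8 = floor((23 + 23)/1) = 46.
  m_9 = 1*46 - 23 = 23, d_9 = (540 - 23^2)/1 = 11/1 = 11: (m_9, d_9) = (m_1, d_1) = (23, 11), so from here the quotients repeat a_1, ..., a_8; the period length is 8.
Hence the expansion of sqrt(540) is a_0 = 23 followed by the repeating block 4, 4, 1, 10, 1, 4, 4, 46 (period 8).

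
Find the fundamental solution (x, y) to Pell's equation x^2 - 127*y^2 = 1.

First expand sqrt(127) as a continued fraction. With x_i = (sqrt(127) + m_i)/d_i and (m_0, d_0) = (0, 1): a_0 = floor(sqrt(127)) = 11, since 11^2 = 121 <= 127 < 144 = 12^2.
Iterate m_{i+1} = d_i*a_i - m_i, d_{i+1} = (127 - m_{i+1}^2)/d_i, a_{i+1} = floor((a_0 + m_{i+1})/d_{i+1}):
  m_1 = 1*11 - 0 = 11, d_1 = (127 - 11^2)/1 = 6/1 = 6, a_1 = floor((11 + 11)/6) = 3.
  m_2 = 6*3 - 11 = 7, d_2 = (127 - 7^2)/6 = 78/6 = 13, a_2 = floor((11 + 7)/13) = 1.
  m_3 = 13*1 - 7 = 6, d_3 = (127 - 6^2)/13 = 91/13 = 7, a_3 = floor((11 + 6)/7) = 2.
  m_4 = 7*2 - 6 = 8, d_4 = (127 - 8^2)/7 = 63/7 = 9, a_4 = floor((11 + 8)/9) = 2.
  m_5 = 9*2 - 8 = 10, d_5 = (127 - 10^2)/9 = 27/9 = 3, a_5 = floor((11 + 10)/3) = 7.
  m_6 = 3*7 - 10 = 11, d_6 = (127 - 11^2)/3 = 6/3 = 2, a_6 = floor((11 + 11)/2) = 11.
  m_7 = 2*11 - 11 = 11, d_7 = (127 - 11^2)/2 = 6/2 = 3, a_7 = floor((11 + 11)/3) = 7.
  m_8 = 3*7 - 11 = 10, d_8 = (127 - 10^2)/3 = 27/3 = 9, a_8 = floor((11 + 10)/9) = 2.
  m_9 = 9*2 - 10 = 8, d_9 = (127 - 8^2)/9 = 63/9 = 7, a_9 = floor((11 + 8)/7) = 2.
  m_10 = 7*2 - 8 = 6, d_10 = (127 - 6^2)/7 = 91/7 = 13, a_10 = floor((11 + 6)/13) = 1.
  m_11 = 13*1 - 6 = 7, d_11 = (127 - 7^2)/13 = 78/13 = 6, a_11 = floor((11 + 7)/6) = 3.
  m_12 = 6*3 - 7 = 11, d_12 = (127 - 11^2)/6 = 6/6 = 1, a_12 = floor((11 + 11)/1) = 22.
  m_13 = 1*22 - 11 = 11, d_13 = (127 - 11^2)/1 = 6/1 = 6: (m_13, d_13) = (m_1, d_1) = (11, 6), so from here the quotients repeat a_1, ..., a_12; the period length is 12.
So sqrt(127) = [11; (3, 1, 2, 2, 7, 11, 7, 2, 2, 1, 3, 22)] with period length k = 12.
k is even, so the fundamental solution of x^2 - 127y^2 = 1 is (p_{k-1}, q_{k-1}) = (p_11, q_11); compute convergents through index 11.
Convergents (p_i = a_i*p_{i-1} + p_{i-2}, q_i = a_i*q_{i-1} + q_{i-2} with p_{-2}=0, p_{-1}=1, q_{-2}=1, q_{-1}=0):
  i=0: a_0=11, p_0 = 11*1 + 0 = 11, q_0 = 11*0 + 1 = 1.
  i=1: a_1=3, p_1 = 3*11 + 1 = 34, q_1 = 3*1 + 0 = 3.
  i=2: a_2=1, p_2 = 1*34 + 11 = 45, q_2 = 1*3 + 1 = 4.
  i=3: a_3=2, p_3 = 2*45 + 34 = 124, q_3 = 2*4 + 3 = 11.
  i=4: a_4=2, p_4 = 2*124 + 45 = 293, q_4 = 2*11 + 4 = 26.
  i=5: a_5=7, p_5 = 7*293 + 124 = 2175, q_5 = 7*26 + 11 = 193.
  i=6: a_6=11, p_6 = 11*2175 + 293 = 24218, q_6 = 11*193 + 26 = 2149.
  i=7: a_7=7, p_7 = 7*24218 + 2175 = 171701, q_7 = 7*2149 + 193 = 15236.
  i=8: a_8=2, p_8 = 2*171701 + 24218 = 367620, q_8 = 2*15236 + 2149 = 32621.
  i=9: a_9=2, p_9 = 2*367620 + 171701 = 906941, q_9 = 2*32621 + 15236 = 80478.
  i=10: a_10=1, p_10 = 1*906941 + 367620 = 1274561, q_10 = 1*80478 + 32621 = 113099.
  i=11: a_11=3, p_11 = 3*1274561 + 906941 = 4730624, q_11 = 3*113099 + 80478 = 419775.
Check: 4730624^2 - 127*419775^2 = 22378803429376 - 22378803429375 = 1, so (x, y) = (4730624, 419775) solves the equation, and by the theorem it is the least positive solution.

(x, y) = (4730624, 419775)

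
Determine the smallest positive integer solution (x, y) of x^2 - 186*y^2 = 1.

(x, y) = (7501, 550)

First expand sqrt(186) as a continued fraction. With x_i = (sqrt(186) + m_i)/d_i and (m_0, d_0) = (0, 1): a_0 = floor(sqrt(186)) = 13, since 13^2 = 169 <= 186 < 196 = 14^2.
Iterate m_{i+1} = d_i*a_i - m_i, d_{i+1} = (186 - m_{i+1}^2)/d_i, a_{i+1} = floor((a_0 + m_{i+1})/d_{i+1}):
  m_1 = 1*13 - 0 = 13, d_1 = (186 - 13^2)/1 = 17/1 = 17, a_1 = floor((13 + 13)/17) = 1.
  m_2 = 17*1 - 13 = 4, d_2 = (186 - 4^2)/17 = 170/17 = 10, a_2 = floor((13 + 4)/10) = 1.
  m_3 = 10*1 - 4 = 6, d_3 = (186 - 6^2)/10 = 150/10 = 15, a_3 = floor((13 + 6)/15) = 1.
  m_4 = 15*1 - 6 = 9, d_4 = (186 - 9^2)/15 = 105/15 = 7, a_4 = floor((13 + 9)/7) = 3.
  m_5 = 7*3 - 9 = 12, d_5 = (186 - 12^2)/7 = 42/7 = 6, a_5 = floor((13 + 12)/6) = 4.
  m_6 = 6*4 - 12 = 12, d_6 = (186 - 12^2)/6 = 42/6 = 7, a_6 = floor((13 + 12)/7) = 3.
  m_7 = 7*3 - 12 = 9, d_7 = (186 - 9^2)/7 = 105/7 = 15, a_7 = floor((13 + 9)/15) = 1.
  m_8 = 15*1 - 9 = 6, d_8 = (186 - 6^2)/15 = 150/15 = 10, a_8 = floor((13 + 6)/10) = 1.
  m_9 = 10*1 - 6 = 4, d_9 = (186 - 4^2)/10 = 170/10 = 17, a_9 = floor((13 + 4)/17) = 1.
  m_10 = 17*1 - 4 = 13, d_10 = (186 - 13^2)/17 = 17/17 = 1, a_10 = floor((13 + 13)/1) = 26.
  m_11 = 1*26 - 13 = 13, d_11 = (186 - 13^2)/1 = 17/1 = 17: (m_11, d_11) = (m_1, d_1) = (13, 17), so from here the quotients repeat a_1, ..., a_10; the period length is 10.
So sqrt(186) = [13; (1, 1, 1, 3, 4, 3, 1, 1, 1, 26)] with period length k = 10.
k is even, so the fundamental solution of x^2 - 186y^2 = 1 is (p_{k-1}, q_{k-1}) = (p_9, q_9); compute convergents through index 9.
Convergents (p_i = a_i*p_{i-1} + p_{i-2}, q_i = a_i*q_{i-1} + q_{i-2} with p_{-2}=0, p_{-1}=1, q_{-2}=1, q_{-1}=0):
  i=0: a_0=13, p_0 = 13*1 + 0 = 13, q_0 = 13*0 + 1 = 1.
  i=1: a_1=1, p_1 = 1*13 + 1 = 14, q_1 = 1*1 + 0 = 1.
  i=2: a_2=1, p_2 = 1*14 + 13 = 27, q_2 = 1*1 + 1 = 2.
  i=3: a_3=1, p_3 = 1*27 + 14 = 41, q_3 = 1*2 + 1 = 3.
  i=4: a_4=3, p_4 = 3*41 + 27 = 150, q_4 = 3*3 + 2 = 11.
  i=5: a_5=4, p_5 = 4*150 + 41 = 641, q_5 = 4*11 + 3 = 47.
  i=6: a_6=3, p_6 = 3*641 + 150 = 2073, q_6 = 3*47 + 11 = 152.
  i=7: a_7=1, p_7 = 1*2073 + 641 = 2714, q_7 = 1*152 + 47 = 199.
  i=8: a_8=1, p_8 = 1*2714 + 2073 = 4787, q_8 = 1*199 + 152 = 351.
  i=9: a_9=1, p_9 = 1*4787 + 2714 = 7501, q_9 = 1*351 + 199 = 550.
Check: 7501^2 - 186*550^2 = 56265001 - 56265000 = 1, so (x, y) = (7501, 550) solves the equation, and by the theorem it is the least positive solution.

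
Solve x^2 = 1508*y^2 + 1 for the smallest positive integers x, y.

(x, y) = (233, 6)

First expand sqrt(1508) as a continued fraction. With x_i = (sqrt(1508) + m_i)/d_i and (m_0, d_0) = (0, 1): a_0 = floor(sqrt(1508)) = 38, since 38^2 = 1444 <= 1508 < 1521 = 39^2.
Iterate m_{i+1} = d_i*a_i - m_i, d_{i+1} = (1508 - m_{i+1}^2)/d_i, a_{i+1} = floor((a_0 + m_{i+1})/d_{i+1}):
  m_1 = 1*38 - 0 = 38, d_1 = (1508 - 38^2)/1 = 64/1 = 64, a_1 = floor((38 + 38)/64) = 1.
  m_2 = 64*1 - 38 = 26, d_2 = (1508 - 26^2)/64 = 832/64 = 13, a_2 = floor((38 + 26)/13) = 4.
  m_3 = 13*4 - 26 = 26, d_3 = (1508 - 26^2)/13 = 832/13 = 64, a_3 = floor((38 + 26)/64) = 1.
  m_4 = 64*1 - 26 = 38, d_4 = (1508 - 38^2)/64 = 64/64 = 1, a_4 = floor((38 + 38)/1) = 76.
  m_5 = 1*76 - 38 = 38, d_5 = (1508 - 38^2)/1 = 64/1 = 64: (m_5, d_5) = (m_1, d_1) = (38, 64), so from here the quotients repeat a_1, ..., a_4; the period length is 4.
So sqrt(1508) = [38; (1, 4, 1, 76)] with period length k = 4.
k is even, so the fundamental solution of x^2 - 1508y^2 = 1 is (p_{k-1}, q_{k-1}) = (p_3, q_3); compute convergents through index 3.
Convergents (p_i = a_i*p_{i-1} + p_{i-2}, q_i = a_i*q_{i-1} + q_{i-2} with p_{-2}=0, p_{-1}=1, q_{-2}=1, q_{-1}=0):
  i=0: a_0=38, p_0 = 38*1 + 0 = 38, q_0 = 38*0 + 1 = 1.
  i=1: a_1=1, p_1 = 1*38 + 1 = 39, q_1 = 1*1 + 0 = 1.
  i=2: a_2=4, p_2 = 4*39 + 38 = 194, q_2 = 4*1 + 1 = 5.
  i=3: a_3=1, p_3 = 1*194 + 39 = 233, q_3 = 1*5 + 1 = 6.
Check: 233^2 - 1508*6^2 = 54289 - 54288 = 1, so (x, y) = (233, 6) solves the equation, and by the theorem it is the least positive solution.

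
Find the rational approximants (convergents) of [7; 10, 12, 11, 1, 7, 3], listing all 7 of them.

Using the convergent recurrence p_i = a_i*p_{i-1} + p_{i-2}, q_i = a_i*q_{i-1} + q_{i-2} with p_{-2}=0, p_{-1}=1, q_{-2}=1, q_{-1}=0:
  i=0: a_0=7, p_0 = 7*1 + 0 = 7, q_0 = 7*0 + 1 = 1.
  i=1: a_1=10, p_1 = 10*7 + 1 = 71, q_1 = 10*1 + 0 = 10.
  i=2: a_2=12, p_2 = 12*71 + 7 = 859, q_2 = 12*10 + 1 = 121.
  i=3: a_3=11, p_3 = 11*859 + 71 = 9520, q_3 = 11*121 + 10 = 1341.
  i=4: a_4=1, p_4 = 1*9520 + 859 = 10379, q_4 = 1*1341 + 121 = 1462.
  i=5: a_5=7, p_5 = 7*10379 + 9520 = 82173, q_5 = 7*1462 + 1341 = 11575.
  i=6: a_6=3, p_6 = 3*82173 + 10379 = 256898, q_6 = 3*11575 + 1462 = 36187.

7/1, 71/10, 859/121, 9520/1341, 10379/1462, 82173/11575, 256898/36187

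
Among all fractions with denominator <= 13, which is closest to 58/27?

15/7

Expand x = 58/27 as a continued fraction with the Euclidean algorithm:
  58 = 2*27 + 4, so a_0 = 2.
  27 = 6*4 + 3, so a_1 = 6.
  4 = 1*3 + 1, so a_2 = 1.
  3 = 3*1 + 0, so a_3 = 3.
so x = [2; 6, 1, 3].
Convergents (p_i = a_i*p_{i-1} + p_{i-2}, q_i = a_i*q_{i-1} + q_{i-2} with p_{-2}=0, p_{-1}=1, q_{-2}=1, q_{-1}=0), until the denominator exceeds 13:
  i=0: a_0=2, p_0 = 2*1 + 0 = 2, q_0 = 2*0 + 1 = 1.
  i=1: a_1=6, p_1 = 6*2 + 1 = 13, q_1 = 6*1 + 0 = 6.
  i=2: a_2=1, p_2 = 1*13 + 2 = 15, q_2 = 1*6 + 1 = 7.
  i=3: a_3=3, p_3 = 3*15 + 13 = 58, q_3 = 3*7 + 6 = 27.
q_3 = 27 > 13, so the last convergent with denominator <= 13 is p_2/q_2 = 15/7.
The closest fraction with denominator <= 13 is either p_2/q_2 or the intermediate fraction (k*p_2 + p_1)/(k*q_2 + q_1) with the largest k >= 1 whose denominator stays <= 13; these approach x as k grows, and every other convergent or intermediate fraction in range is farther away.
Largest k: floor((13 - q_1)/q_2) = floor((13 - 6)/7) = 1.
That gives (1*15 + 13)/(1*7 + 6) = 28/13.
Compare the errors: |x - 15/7| = |58*7 - 15*27|/(27*7) = 1/189, and |x - 28/13| = |58*13 - 28*27|/(27*13) = 2/351.
Cross-multiplying, 1*351 = 351 < 378 = 2*189, so 1/189 is smaller: the convergent 15/7 is closer to x than 28/13.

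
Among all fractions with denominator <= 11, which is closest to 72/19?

19/5

Expand x = 72/19 as a continued fraction with the Euclidean algorithm:
  72 = 3*19 + 15, so a_0 = 3.
  19 = 1*15 + 4, so a_1 = 1.
  15 = 3*4 + 3, so a_2 = 3.
  4 = 1*3 + 1, so a_3 = 1.
  3 = 3*1 + 0, so a_4 = 3.
so x = [3; 1, 3, 1, 3].
Convergents (p_i = a_i*p_{i-1} + p_{i-2}, q_i = a_i*q_{i-1} + q_{i-2} with p_{-2}=0, p_{-1}=1, q_{-2}=1, q_{-1}=0), until the denominator exceeds 11:
  i=0: a_0=3, p_0 = 3*1 + 0 = 3, q_0 = 3*0 + 1 = 1.
  i=1: a_1=1, p_1 = 1*3 + 1 = 4, q_1 = 1*1 + 0 = 1.
  i=2: a_2=3, p_2 = 3*4 + 3 = 15, q_2 = 3*1 + 1 = 4.
  i=3: a_3=1, p_3 = 1*15 + 4 = 19, q_3 = 1*4 + 1 = 5.
  i=4: a_4=3, p_4 = 3*19 + 15 = 72, q_4 = 3*5 + 4 = 19.
q_4 = 19 > 11, so the last convergent with denominator <= 11 is p_3/q_3 = 19/5.
The closest fraction with denominator <= 11 is either p_3/q_3 or the intermediate fraction (k*p_3 + p_2)/(k*q_3 + q_2) with the largest k >= 1 whose denominator stays <= 11; these approach x as k grows, and every other convergent or intermediate fraction in range is farther away.
Largest k: floor((11 - q_2)/q_3) = floor((11 - 4)/5) = 1.
That gives (1*19 + 15)/(1*5 + 4) = 34/9.
Compare the errors: |x - 19/5| = |72*5 - 19*19|/(19*5) = 1/95, and |x - 34/9| = |72*9 - 34*19|/(19*9) = 2/171.
Cross-multiplying, 1*171 = 171 < 190 = 2*95, so 1/95 is smaller: the convergent 19/5 is closer to x than 34/9.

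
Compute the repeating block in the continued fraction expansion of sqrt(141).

[11; (1, 6, 1, 22)]

Write x_i = (sqrt(141) + m_i)/d_i with (m_0, d_0) = (0, 1). a_0 = floor(sqrt(141)) = 11, since 11^2 = 121 <= 141 < 144 = 12^2.
Iterate m_{i+1} = d_i*a_i - m_i, d_{i+1} = (141 - m_{i+1}^2)/d_i, a_{i+1} = floor((a_0 + m_{i+1})/d_{i+1}):
  m_1 = 1*11 - 0 = 11, d_1 = (141 - 11^2)/1 = 20/1 = 20, a_1 = floor((11 + 11)/20) = 1.
  m_2 = 20*1 - 11 = 9, d_2 = (141 - 9^2)/20 = 60/20 = 3, a_2 = floor((11 + 9)/3) = 6.
  m_3 = 3*6 - 9 = 9, d_3 = (141 - 9^2)/3 = 60/3 = 20, a_3 = floor((11 + 9)/20) = 1.
  m_4 = 20*1 - 9 = 11, d_4 = (141 - 11^2)/20 = 20/20 = 1, a_4 = floor((11 + 11)/1) = 22.
  m_5 = 1*22 - 11 = 11, d_5 = (141 - 11^2)/1 = 20/1 = 20: (m_5, d_5) = (m_1, d_1) = (11, 20), so from here the quotients repeat a_1, ..., a_4; the period length is 4.
Hence the expansion of sqrt(141) is a_0 = 11 followed by the repeating block 1, 6, 1, 22 (period 4).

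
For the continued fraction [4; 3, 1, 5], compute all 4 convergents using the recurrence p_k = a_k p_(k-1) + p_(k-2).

4/1, 13/3, 17/4, 98/23

Using the convergent recurrence p_i = a_i*p_{i-1} + p_{i-2}, q_i = a_i*q_{i-1} + q_{i-2} with p_{-2}=0, p_{-1}=1, q_{-2}=1, q_{-1}=0:
  i=0: a_0=4, p_0 = 4*1 + 0 = 4, q_0 = 4*0 + 1 = 1.
  i=1: a_1=3, p_1 = 3*4 + 1 = 13, q_1 = 3*1 + 0 = 3.
  i=2: a_2=1, p_2 = 1*13 + 4 = 17, q_2 = 1*3 + 1 = 4.
  i=3: a_3=5, p_3 = 5*17 + 13 = 98, q_3 = 5*4 + 3 = 23.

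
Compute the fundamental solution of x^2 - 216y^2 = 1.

(x, y) = (485, 33)

First expand sqrt(216) as a continued fraction. With x_i = (sqrt(216) + m_i)/d_i and (m_0, d_0) = (0, 1): a_0 = floor(sqrt(216)) = 14, since 14^2 = 196 <= 216 < 225 = 15^2.
Iterate m_{i+1} = d_i*a_i - m_i, d_{i+1} = (216 - m_{i+1}^2)/d_i, a_{i+1} = floor((a_0 + m_{i+1})/d_{i+1}):
  m_1 = 1*14 - 0 = 14, d_1 = (216 - 14^2)/1 = 20/1 = 20, a_1 = floor((14 + 14)/20) = 1.
  m_2 = 20*1 - 14 = 6, d_2 = (216 - 6^2)/20 = 180/20 = 9, a_2 = floor((14 + 6)/9) = 2.
  m_3 = 9*2 - 6 = 12, d_3 = (216 - 12^2)/9 = 72/9 = 8, a_3 = floor((14 + 12)/8) = 3.
  m_4 = 8*3 - 12 = 12, d_4 = (216 - 12^2)/8 = 72/8 = 9, a_4 = floor((14 + 12)/9) = 2.
  m_5 = 9*2 - 12 = 6, d_5 = (216 - 6^2)/9 = 180/9 = 20, a_5 = floor((14 + 6)/20) = 1.
  m_6 = 20*1 - 6 = 14, d_6 = (216 - 14^2)/20 = 20/20 = 1, a_6 = floor((14 + 14)/1) = 28.
  m_7 = 1*28 - 14 = 14, d_7 = (216 - 14^2)/1 = 20/1 = 20: (m_7, d_7) = (m_1, d_1) = (14, 20), so from here the quotients repeat a_1, ..., a_6; the period length is 6.
So sqrt(216) = [14; (1, 2, 3, 2, 1, 28)] with period length k = 6.
k is even, so the fundamental solution of x^2 - 216y^2 = 1 is (p_{k-1}, q_{k-1}) = (p_5, q_5); compute convergents through index 5.
Convergents (p_i = a_i*p_{i-1} + p_{i-2}, q_i = a_i*q_{i-1} + q_{i-2} with p_{-2}=0, p_{-1}=1, q_{-2}=1, q_{-1}=0):
  i=0: a_0=14, p_0 = 14*1 + 0 = 14, q_0 = 14*0 + 1 = 1.
  i=1: a_1=1, p_1 = 1*14 + 1 = 15, q_1 = 1*1 + 0 = 1.
  i=2: a_2=2, p_2 = 2*15 + 14 = 44, q_2 = 2*1 + 1 = 3.
  i=3: a_3=3, p_3 = 3*44 + 15 = 147, q_3 = 3*3 + 1 = 10.
  i=4: a_4=2, p_4 = 2*147 + 44 = 338, q_4 = 2*10 + 3 = 23.
  i=5: a_5=1, p_5 = 1*338 + 147 = 485, q_5 = 1*23 + 10 = 33.
Check: 485^2 - 216*33^2 = 235225 - 235224 = 1, so (x, y) = (485, 33) solves the equation, and by the theorem it is the least positive solution.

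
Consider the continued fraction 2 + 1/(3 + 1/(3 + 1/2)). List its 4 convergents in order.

Using the convergent recurrence p_i = a_i*p_{i-1} + p_{i-2}, q_i = a_i*q_{i-1} + q_{i-2} with p_{-2}=0, p_{-1}=1, q_{-2}=1, q_{-1}=0:
  i=0: a_0=2, p_0 = 2*1 + 0 = 2, q_0 = 2*0 + 1 = 1.
  i=1: a_1=3, p_1 = 3*2 + 1 = 7, q_1 = 3*1 + 0 = 3.
  i=2: a_2=3, p_2 = 3*7 + 2 = 23, q_2 = 3*3 + 1 = 10.
  i=3: a_3=2, p_3 = 2*23 + 7 = 53, q_3 = 2*10 + 3 = 23.

2/1, 7/3, 23/10, 53/23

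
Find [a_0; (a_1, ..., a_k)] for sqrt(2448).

Write x_i = (sqrt(2448) + m_i)/d_i with (m_0, d_0) = (0, 1). a_0 = floor(sqrt(2448)) = 49, since 49^2 = 2401 <= 2448 < 2500 = 50^2.
Iterate m_{i+1} = d_i*a_i - m_i, d_{i+1} = (2448 - m_{i+1}^2)/d_i, a_{i+1} = floor((a_0 + m_{i+1})/d_{i+1}):
  m_1 = 1*49 - 0 = 49, d_1 = (2448 - 49^2)/1 = 47/1 = 47, a_1 = floor((49 + 49)/47) = 2.
  m_2 = 47*2 - 49 = 45, d_2 = (2448 - 45^2)/47 = 423/47 = 9, a_2 = floor((49 + 45)/9) = 10.
  m_3 = 9*10 - 45 = 45, d_3 = (2448 - 45^2)/9 = 423/9 = 47, a_3 = floor((49 + 45)/47) = 2.
  m_4 = 47*2 - 45 = 49, d_4 = (2448 - 49^2)/47 = 47/47 = 1, a_4 = floor((49 + 49)/1) = 98.
  m_5 = 1*98 - 49 = 49, d_5 = (2448 - 49^2)/1 = 47/1 = 47: (m_5, d_5) = (m_1, d_1) = (49, 47), so from here the quotients repeat a_1, ..., a_4; the period length is 4.
Hence the expansion of sqrt(2448) is a_0 = 49 followed by the repeating block 2, 10, 2, 98 (period 4).

[49; (2, 10, 2, 98)]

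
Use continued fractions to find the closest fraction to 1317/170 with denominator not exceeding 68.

519/67

Expand x = 1317/170 as a continued fraction with the Euclidean algorithm:
  1317 = 7*170 + 127, so a_0 = 7.
  170 = 1*127 + 43, so a_1 = 1.
  127 = 2*43 + 41, so a_2 = 2.
  43 = 1*41 + 2, so a_3 = 1.
  41 = 20*2 + 1, so a_4 = 20.
  2 = 2*1 + 0, so a_5 = 2.
so x = [7; 1, 2, 1, 20, 2].
Convergents (p_i = a_i*p_{i-1} + p_{i-2}, q_i = a_i*q_{i-1} + q_{i-2} with p_{-2}=0, p_{-1}=1, q_{-2}=1, q_{-1}=0), until the denominator exceeds 68:
  i=0: a_0=7, p_0 = 7*1 + 0 = 7, q_0 = 7*0 + 1 = 1.
  i=1: a_1=1, p_1 = 1*7 + 1 = 8, q_1 = 1*1 + 0 = 1.
  i=2: a_2=2, p_2 = 2*8 + 7 = 23, q_2 = 2*1 + 1 = 3.
  i=3: a_3=1, p_3 = 1*23 + 8 = 31, q_3 = 1*3 + 1 = 4.
  i=4: a_4=20, p_4 = 20*31 + 23 = 643, q_4 = 20*4 + 3 = 83.
q_4 = 83 > 68, so the last convergent with denominator <= 68 is p_3/q_3 = 31/4.
The closest fraction with denominator <= 68 is either p_3/q_3 or the intermediate fraction (k*p_3 + p_2)/(k*q_3 + q_2) with the largest k >= 1 whose denominator stays <= 68; these approach x as k grows, and every other convergent or intermediate fraction in range is farther away.
Largest k: floor((68 - q_2)/q_3) = floor((68 - 3)/4) = 16.
That gives (16*31 + 23)/(16*4 + 3) = 519/67.
Compare the errors: |x - 31/4| = |1317*4 - 31*170|/(170*4) = 2/680, and |x - 519/67| = |1317*67 - 519*170|/(170*67) = 9/11390.
Cross-multiplying, 9*680 = 6120 < 22780 = 2*11390, so 9/11390 is smaller: the intermediate fraction 519/67 is closer to x than 31/4.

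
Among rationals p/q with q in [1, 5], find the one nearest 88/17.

Expand x = 88/17 as a continued fraction with the Euclidean algorithm:
  88 = 5*17 + 3, so a_0 = 5.
  17 = 5*3 + 2, so a_1 = 5.
  3 = 1*2 + 1, so a_2 = 1.
  2 = 2*1 + 0, so a_3 = 2.
so x = [5; 5, 1, 2].
Convergents (p_i = a_i*p_{i-1} + p_{i-2}, q_i = a_i*q_{i-1} + q_{i-2} with p_{-2}=0, p_{-1}=1, q_{-2}=1, q_{-1}=0), until the denominator exceeds 5:
  i=0: a_0=5, p_0 = 5*1 + 0 = 5, q_0 = 5*0 + 1 = 1.
  i=1: a_1=5, p_1 = 5*5 + 1 = 26, q_1 = 5*1 + 0 = 5.
  i=2: a_2=1, p_2 = 1*26 + 5 = 31, q_2 = 1*5 + 1 = 6.
q_2 = 6 > 5, so the last convergent with denominator <= 5 is p_1/q_1 = 26/5.
The closest fraction with denominator <= 5 is either p_1/q_1 or the intermediate fraction (k*p_1 + p_0)/(k*q_1 + q_0) with the largest k >= 1 whose denominator stays <= 5; these approach x as k grows, and every other convergent or intermediate fraction in range is farther away.
Largest k: floor((5 - q_0)/q_1) = floor((5 - 1)/5) = 0.
Since k = 0, no intermediate fraction beyond p_1/q_1 has denominator <= 5, so the convergent 26/5 is the closest (its error is |88*5 - 26*17|/(17*5) = 2/85).

26/5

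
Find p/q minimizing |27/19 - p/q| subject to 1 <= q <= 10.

10/7

Expand x = 27/19 as a continued fraction with the Euclidean algorithm:
  27 = 1*19 + 8, so a_0 = 1.
  19 = 2*8 + 3, so a_1 = 2.
  8 = 2*3 + 2, so a_2 = 2.
  3 = 1*2 + 1, so a_3 = 1.
  2 = 2*1 + 0, so a_4 = 2.
so x = [1; 2, 2, 1, 2].
Convergents (p_i = a_i*p_{i-1} + p_{i-2}, q_i = a_i*q_{i-1} + q_{i-2} with p_{-2}=0, p_{-1}=1, q_{-2}=1, q_{-1}=0), until the denominator exceeds 10:
  i=0: a_0=1, p_0 = 1*1 + 0 = 1, q_0 = 1*0 + 1 = 1.
  i=1: a_1=2, p_1 = 2*1 + 1 = 3, q_1 = 2*1 + 0 = 2.
  i=2: a_2=2, p_2 = 2*3 + 1 = 7, q_2 = 2*2 + 1 = 5.
  i=3: a_3=1, p_3 = 1*7 + 3 = 10, q_3 = 1*5 + 2 = 7.
  i=4: a_4=2, p_4 = 2*10 + 7 = 27, q_4 = 2*7 + 5 = 19.
q_4 = 19 > 10, so the last convergent with denominator <= 10 is p_3/q_3 = 10/7.
The closest fraction with denominator <= 10 is either p_3/q_3 or the intermediate fraction (k*p_3 + p_2)/(k*q_3 + q_2) with the largest k >= 1 whose denominator stays <= 10; these approach x as k grows, and every other convergent or intermediate fraction in range is farther away.
Largest k: floor((10 - q_2)/q_3) = floor((10 - 5)/7) = 0.
Since k = 0, no intermediate fraction beyond p_3/q_3 has denominator <= 10, so the convergent 10/7 is the closest (its error is |27*7 - 10*19|/(19*7) = 1/133).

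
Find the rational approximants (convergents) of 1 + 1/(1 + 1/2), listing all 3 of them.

Using the convergent recurrence p_i = a_i*p_{i-1} + p_{i-2}, q_i = a_i*q_{i-1} + q_{i-2} with p_{-2}=0, p_{-1}=1, q_{-2}=1, q_{-1}=0:
  i=0: a_0=1, p_0 = 1*1 + 0 = 1, q_0 = 1*0 + 1 = 1.
  i=1: a_1=1, p_1 = 1*1 + 1 = 2, q_1 = 1*1 + 0 = 1.
  i=2: a_2=2, p_2 = 2*2 + 1 = 5, q_2 = 2*1 + 1 = 3.

1/1, 2/1, 5/3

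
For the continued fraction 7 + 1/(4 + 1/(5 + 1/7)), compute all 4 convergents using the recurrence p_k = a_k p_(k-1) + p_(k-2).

Using the convergent recurrence p_i = a_i*p_{i-1} + p_{i-2}, q_i = a_i*q_{i-1} + q_{i-2} with p_{-2}=0, p_{-1}=1, q_{-2}=1, q_{-1}=0:
  i=0: a_0=7, p_0 = 7*1 + 0 = 7, q_0 = 7*0 + 1 = 1.
  i=1: a_1=4, p_1 = 4*7 + 1 = 29, q_1 = 4*1 + 0 = 4.
  i=2: a_2=5, p_2 = 5*29 + 7 = 152, q_2 = 5*4 + 1 = 21.
  i=3: a_3=7, p_3 = 7*152 + 29 = 1093, q_3 = 7*21 + 4 = 151.

7/1, 29/4, 152/21, 1093/151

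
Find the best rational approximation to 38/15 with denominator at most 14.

33/13

Expand x = 38/15 as a continued fraction with the Euclidean algorithm:
  38 = 2*15 + 8, so a_0 = 2.
  15 = 1*8 + 7, so a_1 = 1.
  8 = 1*7 + 1, so a_2 = 1.
  7 = 7*1 + 0, so a_3 = 7.
so x = [2; 1, 1, 7].
Convergents (p_i = a_i*p_{i-1} + p_{i-2}, q_i = a_i*q_{i-1} + q_{i-2} with p_{-2}=0, p_{-1}=1, q_{-2}=1, q_{-1}=0), until the denominator exceeds 14:
  i=0: a_0=2, p_0 = 2*1 + 0 = 2, q_0 = 2*0 + 1 = 1.
  i=1: a_1=1, p_1 = 1*2 + 1 = 3, q_1 = 1*1 + 0 = 1.
  i=2: a_2=1, p_2 = 1*3 + 2 = 5, q_2 = 1*1 + 1 = 2.
  i=3: a_3=7, p_3 = 7*5 + 3 = 38, q_3 = 7*2 + 1 = 15.
q_3 = 15 > 14, so the last convergent with denominator <= 14 is p_2/q_2 = 5/2.
The closest fraction with denominator <= 14 is either p_2/q_2 or the intermediate fraction (k*p_2 + p_1)/(k*q_2 + q_1) with the largest k >= 1 whose denominator stays <= 14; these approach x as k grows, and every other convergent or intermediate fraction in range is farther away.
Largest k: floor((14 - q_1)/q_2) = floor((14 - 1)/2) = 6.
That gives (6*5 + 3)/(6*2 + 1) = 33/13.
Compare the errors: |x - 5/2| = |38*2 - 5*15|/(15*2) = 1/30, and |x - 33/13| = |38*13 - 33*15|/(15*13) = 1/195.
Cross-multiplying, 1*30 = 30 < 195 = 1*195, so 1/195 is smaller: the intermediate fraction 33/13 is closer to x than 5/2.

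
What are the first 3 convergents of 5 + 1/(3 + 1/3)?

5/1, 16/3, 53/10

Using the convergent recurrence p_i = a_i*p_{i-1} + p_{i-2}, q_i = a_i*q_{i-1} + q_{i-2} with p_{-2}=0, p_{-1}=1, q_{-2}=1, q_{-1}=0:
  i=0: a_0=5, p_0 = 5*1 + 0 = 5, q_0 = 5*0 + 1 = 1.
  i=1: a_1=3, p_1 = 3*5 + 1 = 16, q_1 = 3*1 + 0 = 3.
  i=2: a_2=3, p_2 = 3*16 + 5 = 53, q_2 = 3*3 + 1 = 10.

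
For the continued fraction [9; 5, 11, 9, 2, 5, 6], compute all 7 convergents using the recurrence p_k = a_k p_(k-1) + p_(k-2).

Using the convergent recurrence p_i = a_i*p_{i-1} + p_{i-2}, q_i = a_i*q_{i-1} + q_{i-2} with p_{-2}=0, p_{-1}=1, q_{-2}=1, q_{-1}=0:
  i=0: a_0=9, p_0 = 9*1 + 0 = 9, q_0 = 9*0 + 1 = 1.
  i=1: a_1=5, p_1 = 5*9 + 1 = 46, q_1 = 5*1 + 0 = 5.
  i=2: a_2=11, p_2 = 11*46 + 9 = 515, q_2 = 11*5 + 1 = 56.
  i=3: a_3=9, p_3 = 9*515 + 46 = 4681, q_3 = 9*56 + 5 = 509.
  i=4: a_4=2, p_4 = 2*4681 + 515 = 9877, q_4 = 2*509 + 56 = 1074.
  i=5: a_5=5, p_5 = 5*9877 + 4681 = 54066, q_5 = 5*1074 + 509 = 5879.
  i=6: a_6=6, p_6 = 6*54066 + 9877 = 334273, q_6 = 6*5879 + 1074 = 36348.

9/1, 46/5, 515/56, 4681/509, 9877/1074, 54066/5879, 334273/36348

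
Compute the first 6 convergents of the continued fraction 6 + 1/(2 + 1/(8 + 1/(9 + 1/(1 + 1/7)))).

6/1, 13/2, 110/17, 1003/155, 1113/172, 8794/1359

Using the convergent recurrence p_i = a_i*p_{i-1} + p_{i-2}, q_i = a_i*q_{i-1} + q_{i-2} with p_{-2}=0, p_{-1}=1, q_{-2}=1, q_{-1}=0:
  i=0: a_0=6, p_0 = 6*1 + 0 = 6, q_0 = 6*0 + 1 = 1.
  i=1: a_1=2, p_1 = 2*6 + 1 = 13, q_1 = 2*1 + 0 = 2.
  i=2: a_2=8, p_2 = 8*13 + 6 = 110, q_2 = 8*2 + 1 = 17.
  i=3: a_3=9, p_3 = 9*110 + 13 = 1003, q_3 = 9*17 + 2 = 155.
  i=4: a_4=1, p_4 = 1*1003 + 110 = 1113, q_4 = 1*155 + 17 = 172.
  i=5: a_5=7, p_5 = 7*1113 + 1003 = 8794, q_5 = 7*172 + 155 = 1359.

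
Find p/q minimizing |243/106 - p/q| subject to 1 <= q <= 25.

55/24

Expand x = 243/106 as a continued fraction with the Euclidean algorithm:
  243 = 2*106 + 31, so a_0 = 2.
  106 = 3*31 + 13, so a_1 = 3.
  31 = 2*13 + 5, so a_2 = 2.
  13 = 2*5 + 3, so a_3 = 2.
  5 = 1*3 + 2, so a_4 = 1.
  3 = 1*2 + 1, so a_5 = 1.
  2 = 2*1 + 0, so a_6 = 2.
so x = [2; 3, 2, 2, 1, 1, 2].
Convergents (p_i = a_i*p_{i-1} + p_{i-2}, q_i = a_i*q_{i-1} + q_{i-2} with p_{-2}=0, p_{-1}=1, q_{-2}=1, q_{-1}=0), until the denominator exceeds 25:
  i=0: a_0=2, p_0 = 2*1 + 0 = 2, q_0 = 2*0 + 1 = 1.
  i=1: a_1=3, p_1 = 3*2 + 1 = 7, q_1 = 3*1 + 0 = 3.
  i=2: a_2=2, p_2 = 2*7 + 2 = 16, q_2 = 2*3 + 1 = 7.
  i=3: a_3=2, p_3 = 2*16 + 7 = 39, q_3 = 2*7 + 3 = 17.
  i=4: a_4=1, p_4 = 1*39 + 16 = 55, q_4 = 1*17 + 7 = 24.
  i=5: a_5=1, p_5 = 1*55 + 39 = 94, q_5 = 1*24 + 17 = 41.
q_5 = 41 > 25, so the last convergent with denominator <= 25 is p_4/q_4 = 55/24.
The closest fraction with denominator <= 25 is either p_4/q_4 or the intermediate fraction (k*p_4 + p_3)/(k*q_4 + q_3) with the largest k >= 1 whose denominator stays <= 25; these approach x as k grows, and every other convergent or intermediate fraction in range is farther away.
Largest k: floor((25 - q_3)/q_4) = floor((25 - 17)/24) = 0.
Since k = 0, no intermediate fraction beyond p_4/q_4 has denominator <= 25, so the convergent 55/24 is the closest (its error is |243*24 - 55*106|/(106*24) = 2/2544).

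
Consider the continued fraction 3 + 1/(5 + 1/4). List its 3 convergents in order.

Using the convergent recurrence p_i = a_i*p_{i-1} + p_{i-2}, q_i = a_i*q_{i-1} + q_{i-2} with p_{-2}=0, p_{-1}=1, q_{-2}=1, q_{-1}=0:
  i=0: a_0=3, p_0 = 3*1 + 0 = 3, q_0 = 3*0 + 1 = 1.
  i=1: a_1=5, p_1 = 5*3 + 1 = 16, q_1 = 5*1 + 0 = 5.
  i=2: a_2=4, p_2 = 4*16 + 3 = 67, q_2 = 4*5 + 1 = 21.

3/1, 16/5, 67/21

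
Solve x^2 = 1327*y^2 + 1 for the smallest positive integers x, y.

First expand sqrt(1327) as a continued fraction. With x_i = (sqrt(1327) + m_i)/d_i and (m_0, d_0) = (0, 1): a_0 = floor(sqrt(1327)) = 36, since 36^2 = 1296 <= 1327 < 1369 = 37^2.
Iterate m_{i+1} = d_i*a_i - m_i, d_{i+1} = (1327 - m_{i+1}^2)/d_i, a_{i+1} = floor((a_0 + m_{i+1})/d_{i+1}):
  m_1 = 1*36 - 0 = 36, d_1 = (1327 - 36^2)/1 = 31/1 = 31, a_1 = floor((36 + 36)/31) = 2.
  m_2 = 31*2 - 36 = 26, d_2 = (1327 - 26^2)/31 = 651/31 = 21, a_2 = floor((36 + 26)/21) = 2.
  m_3 = 21*2 - 26 = 16, d_3 = (1327 - 16^2)/21 = 1071/21 = 51, a_3 = floor((36 + 16)/51) = 1.
  m_4 = 51*1 - 16 = 35, d_4 = (1327 - 35^2)/51 = 102/51 = 2, a_4 = floor((36 + 35)/2) = 35.
  m_5 = 2*35 - 35 = 35, d_5 = (1327 - 35^2)/2 = 102/2 = 51, a_5 = floor((36 + 35)/51) = 1.
  m_6 = 51*1 - 35 = 16, d_6 = (1327 - 16^2)/51 = 1071/51 = 21, a_6 = floor((36 + 16)/21) = 2.
  m_7 = 21*2 - 16 = 26, d_7 = (1327 - 26^2)/21 = 651/21 = 31, a_7 = floor((36 + 26)/31) = 2.
  m_8 = 31*2 - 26 = 36, d_8 = (1327 - 36^2)/31 = 31/31 = 1, a_8 = floor((36 + 36)/1) = 72.
  m_9 = 1*72 - 36 = 36, d_9 = (1327 - 36^2)/1 = 31/1 = 31: (m_9, d_9) = (m_1, d_1) = (36, 31), so from here the quotients repeat a_1, ..., a_8; the period length is 8.
So sqrt(1327) = [36; (2, 2, 1, 35, 1, 2, 2, 72)] with period length k = 8.
k is even, so the fundamental solution of x^2 - 1327y^2 = 1 is (p_{k-1}, q_{k-1}) = (p_7, q_7); compute convergents through index 7.
Convergents (p_i = a_i*p_{i-1} + p_{i-2}, q_i = a_i*q_{i-1} + q_{i-2} with p_{-2}=0, p_{-1}=1, q_{-2}=1, q_{-1}=0):
  i=0: a_0=36, p_0 = 36*1 + 0 = 36, q_0 = 36*0 + 1 = 1.
  i=1: a_1=2, p_1 = 2*36 + 1 = 73, q_1 = 2*1 + 0 = 2.
  i=2: a_2=2, p_2 = 2*73 + 36 = 182, q_2 = 2*2 + 1 = 5.
  i=3: a_3=1, p_3 = 1*182 + 73 = 255, q_3 = 1*5 + 2 = 7.
  i=4: a_4=35, p_4 = 35*255 + 182 = 9107, q_4 = 35*7 + 5 = 250.
  i=5: a_5=1, p_5 = 1*9107 + 255 = 9362, q_5 = 1*250 + 7 = 257.
  i=6: a_6=2, p_6 = 2*9362 + 9107 = 27831, q_6 = 2*257 + 250 = 764.
  i=7: a_7=2, p_7 = 2*27831 + 9362 = 65024, q_7 = 2*764 + 257 = 1785.
Check: 65024^2 - 1327*1785^2 = 4228120576 - 4228120575 = 1, so (x, y) = (65024, 1785) solves the equation, and by the theorem it is the least positive solution.

(x, y) = (65024, 1785)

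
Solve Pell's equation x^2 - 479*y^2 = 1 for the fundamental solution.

First expand sqrt(479) as a continued fraction. With x_i = (sqrt(479) + m_i)/d_i and (m_0, d_0) = (0, 1): a_0 = floor(sqrt(479)) = 21, since 21^2 = 441 <= 479 < 484 = 22^2.
Iterate m_{i+1} = d_i*a_i - m_i, d_{i+1} = (479 - m_{i+1}^2)/d_i, a_{i+1} = floor((a_0 + m_{i+1})/d_{i+1}):
  m_1 = 1*21 - 0 = 21, d_1 = (479 - 21^2)/1 = 38/1 = 38, a_1 = floor((21 + 21)/38) = 1.
  m_2 = 38*1 - 21 = 17, d_2 = (479 - 17^2)/38 = 190/38 = 5, a_2 = floor((21 + 17)/5) = 7.
  m_3 = 5*7 - 17 = 18, d_3 = (479 - 18^2)/5 = 155/5 = 31, a_3 = floor((21 + 18)/31) = 1.
  m_4 = 31*1 - 18 = 13, d_4 = (479 - 13^2)/31 = 310/31 = 10, a_4 = floor((21 + 13)/10) = 3.
  m_5 = 10*3 - 13 = 17, d_5 = (479 - 17^2)/10 = 190/10 = 19, a_5 = floor((21 + 17)/19) = 2.
  m_6 = 19*2 - 17 = 21, d_6 = (479 - 21^2)/19 = 38/19 = 2, a_6 = floor((21 + 21)/2) = 21.
  m_7 = 2*21 - 21 = 21, d_7 = (479 - 21^2)/2 = 38/2 = 19, a_7 = floor((21 + 21)/19) = 2.
  m_8 = 19*2 - 21 = 17, d_8 = (479 - 17^2)/19 = 190/19 = 10, a_8 = floor((21 + 17)/10) = 3.
  m_9 = 10*3 - 17 = 13, d_9 = (479 - 13^2)/10 = 310/10 = 31, a_9 = floor((21 + 13)/31) = 1.
  m_10 = 31*1 - 13 = 18, d_10 = (479 - 18^2)/31 = 155/31 = 5, a_10 = floor((21 + 18)/5) = 7.
  m_11 = 5*7 - 18 = 17, d_11 = (479 - 17^2)/5 = 190/5 = 38, a_11 = floor((21 + 17)/38) = 1.
  m_12 = 38*1 - 17 = 21, d_12 = (479 - 21^2)/38 = 38/38 = 1, a_12 = floor((21 + 21)/1) = 42.
  m_13 = 1*42 - 21 = 21, d_13 = (479 - 21^2)/1 = 38/1 = 38: (m_13, d_13) = (m_1, d_1) = (21, 38), so from here the quotients repeat a_1, ..., a_12; the period length is 12.
So sqrt(479) = [21; (1, 7, 1, 3, 2, 21, 2, 3, 1, 7, 1, 42)] with period length k = 12.
k is even, so the fundamental solution of x^2 - 479y^2 = 1 is (p_{k-1}, q_{k-1}) = (p_11, q_11); compute convergents through index 11.
Convergents (p_i = a_i*p_{i-1} + p_{i-2}, q_i = a_i*q_{i-1} + q_{i-2} with p_{-2}=0, p_{-1}=1, q_{-2}=1, q_{-1}=0):
  i=0: a_0=21, p_0 = 21*1 + 0 = 21, q_0 = 21*0 + 1 = 1.
  i=1: a_1=1, p_1 = 1*21 + 1 = 22, q_1 = 1*1 + 0 = 1.
  i=2: a_2=7, p_2 = 7*22 + 21 = 175, q_2 = 7*1 + 1 = 8.
  i=3: a_3=1, p_3 = 1*175 + 22 = 197, q_3 = 1*8 + 1 = 9.
  i=4: a_4=3, p_4 = 3*197 + 175 = 766, q_4 = 3*9 + 8 = 35.
  i=5: a_5=2, p_5 = 2*766 + 197 = 1729, q_5 = 2*35 + 9 = 79.
  i=6: a_6=21, p_6 = 21*1729 + 766 = 37075, q_6 = 21*79 + 35 = 1694.
  i=7: a_7=2, p_7 = 2*37075 + 1729 = 75879, q_7 = 2*1694 + 79 = 3467.
  i=8: a_8=3, p_8 = 3*75879 + 37075 = 264712, q_8 = 3*3467 + 1694 = 12095.
  i=9: a_9=1, p_9 = 1*264712 + 75879 = 340591, q_9 = 1*12095 + 3467 = 15562.
  i=10: a_10=7, p_10 = 7*340591 + 264712 = 2648849, q_10 = 7*15562 + 12095 = 121029.
  i=11: a_11=1, p_11 = 1*2648849 + 340591 = 2989440, q_11 = 1*121029 + 15562 = 136591.
Check: 2989440^2 - 479*136591^2 = 8936751513600 - 8936751513599 = 1, so (x, y) = (2989440, 136591) solves the equation, and by the theorem it is the least positive solution.

(x, y) = (2989440, 136591)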